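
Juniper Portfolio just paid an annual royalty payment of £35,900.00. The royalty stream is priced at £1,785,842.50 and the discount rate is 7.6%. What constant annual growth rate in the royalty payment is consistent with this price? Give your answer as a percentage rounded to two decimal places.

P = D₀(1+g)/(r−g) ⇒ P(r−g) = D₀(1+g) ⇒ g(P+D₀) = P·r − D₀
g = (P·r − D₀)/(P + D₀) = (£1,785,842.50×0.076 − £35,900.00) / (£1,785,842.50 + £35,900.00) = 0.054796

5.48%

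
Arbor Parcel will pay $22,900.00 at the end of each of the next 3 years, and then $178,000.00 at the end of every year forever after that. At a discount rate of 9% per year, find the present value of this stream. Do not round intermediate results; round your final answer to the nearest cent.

$1585173.98

PV of 3-year annuity: $22,900.00 × [1 − (1+0.09)^−3] / 0.09 = 57966.64785
Perpetuity value at year 3: $178,000.00 / 0.09 = 1977777.77778
PV of perpetuity: 1977777.77778 / (1+0.09)^3 = 1527207.32723
Total PV = 57966.64785 + 1527207.32723 = 1585173.97508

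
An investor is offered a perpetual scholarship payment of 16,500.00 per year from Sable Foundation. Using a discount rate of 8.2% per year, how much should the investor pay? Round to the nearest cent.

Level perpetuity: PV = C / r = 16,500.00 / 0.082 = 201,219.51

201219.51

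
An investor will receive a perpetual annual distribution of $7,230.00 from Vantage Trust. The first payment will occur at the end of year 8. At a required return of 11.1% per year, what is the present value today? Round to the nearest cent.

$31175.75

Value at end of year 7: C / r = $7,230.00 / 0.111 = $65,135.1351
Discount to today: PV = $65,135.1351 / (1 + 0.111)^7 = $65,135.1351 / 2.089288 = $31,175.75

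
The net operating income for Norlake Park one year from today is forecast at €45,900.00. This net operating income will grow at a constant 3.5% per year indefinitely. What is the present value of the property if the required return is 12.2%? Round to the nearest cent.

Growing perpetuity: P = D₁ / (r − g) = €45,900.0000 / (0.122 − 0.035) = €527,586.21

€527586.21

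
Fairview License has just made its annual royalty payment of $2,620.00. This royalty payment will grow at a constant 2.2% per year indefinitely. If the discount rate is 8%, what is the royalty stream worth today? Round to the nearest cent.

D₁ = D₀ × (1 + g) = $2,620.00 × 1.022 = $2,677.6400
Growing perpetuity: P = D₁ / (r − g) = $2,677.6400 / (0.08 − 0.022) = $46,166.21

$46166.21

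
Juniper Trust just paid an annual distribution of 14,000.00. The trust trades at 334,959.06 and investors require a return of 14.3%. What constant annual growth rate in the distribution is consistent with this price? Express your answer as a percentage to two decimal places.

9.71%

P = D₀(1+g)/(r−g) ⇒ P(r−g) = D₀(1+g) ⇒ g(P+D₀) = P·r − D₀
g = (P·r − D₀)/(P + D₀) = (334,959.06×0.143 − 14,000.00) / (334,959.06 + 14,000.00) = 0.097144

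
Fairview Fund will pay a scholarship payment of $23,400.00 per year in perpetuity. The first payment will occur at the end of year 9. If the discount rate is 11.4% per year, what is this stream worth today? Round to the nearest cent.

Value at end of year 8: C / r = $23,400.00 / 0.114 = $205,263.1579
Discount to today: PV = $205,263.1579 / (1 + 0.114)^8 = $205,263.1579 / 2.371819 = $86,542.51

$86542.51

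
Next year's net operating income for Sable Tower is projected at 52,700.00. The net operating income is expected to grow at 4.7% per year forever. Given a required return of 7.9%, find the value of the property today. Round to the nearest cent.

1646875.00

Growing perpetuity: P = D₁ / (r − g) = 52,700.0000 / (0.079 − 0.047) = 1,646,875.00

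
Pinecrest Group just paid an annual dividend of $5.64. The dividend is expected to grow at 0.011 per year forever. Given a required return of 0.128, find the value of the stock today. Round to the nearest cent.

D₁ = D₀ × (1 + g) = $5.64 × 1.011 = $5.7020
Growing perpetuity: P = D₁ / (r − g) = $5.7020 / (0.128 − 0.011) = $48.74

$48.74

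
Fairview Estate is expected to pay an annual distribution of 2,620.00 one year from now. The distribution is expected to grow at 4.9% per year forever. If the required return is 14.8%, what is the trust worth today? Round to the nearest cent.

26464.65

Growing perpetuity: P = D₁ / (r − g) = 2,620.0000 / (0.148 − 0.049) = 26,464.65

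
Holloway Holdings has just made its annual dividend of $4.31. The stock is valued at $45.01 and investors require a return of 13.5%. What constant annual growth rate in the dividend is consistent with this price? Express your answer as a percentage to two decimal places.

P = D₀(1+g)/(r−g) ⇒ P(r−g) = D₀(1+g) ⇒ g(P+D₀) = P·r − D₀
g = (P·r − D₀)/(P + D₀) = ($45.01×0.135 − $4.31) / ($45.01 + $4.31) = 0.035814

3.58%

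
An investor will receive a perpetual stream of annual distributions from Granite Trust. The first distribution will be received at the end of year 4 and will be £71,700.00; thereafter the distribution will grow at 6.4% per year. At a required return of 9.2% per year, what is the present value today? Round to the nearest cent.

£1966496.64

Value at end of year 3: C₁ / (r − g) = £71,700.00 / (0.092 − 0.064) = £2,560,714.2857
Discount to today: PV = £2,560,714.2857 / (1 + 0.092)^3 = £2,560,714.2857 / 1.302171 = £1,966,496.64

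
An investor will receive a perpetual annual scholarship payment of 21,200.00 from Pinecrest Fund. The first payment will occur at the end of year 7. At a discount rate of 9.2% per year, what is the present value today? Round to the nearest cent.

Value at end of year 6: C / r = 21,200.00 / 0.092 = 230,434.7826
Discount to today: PV = 230,434.7826 / (1 + 0.092)^6 = 230,434.7826 / 1.695649 = 135,897.73

135897.73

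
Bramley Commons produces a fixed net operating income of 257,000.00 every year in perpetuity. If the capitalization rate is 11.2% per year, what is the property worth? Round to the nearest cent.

2294642.86

Level perpetuity: PV = C / r = 257,000.00 / 0.112 = 2,294,642.86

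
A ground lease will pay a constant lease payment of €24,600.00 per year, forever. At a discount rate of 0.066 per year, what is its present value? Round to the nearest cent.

€372727.27

Level perpetuity: PV = C / r = €24,600.00 / 0.066 = €372,727.27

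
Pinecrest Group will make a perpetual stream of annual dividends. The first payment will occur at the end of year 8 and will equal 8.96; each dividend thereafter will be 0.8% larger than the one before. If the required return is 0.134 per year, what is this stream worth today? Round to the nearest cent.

Value at end of year 7: C₁ / (r − g) = 8.96 / (0.134 − 0.008) = 71.1111
Discount to today: PV = 71.1111 / (1 + 0.134)^7 = 71.1111 / 2.411523 = 29.49

29.49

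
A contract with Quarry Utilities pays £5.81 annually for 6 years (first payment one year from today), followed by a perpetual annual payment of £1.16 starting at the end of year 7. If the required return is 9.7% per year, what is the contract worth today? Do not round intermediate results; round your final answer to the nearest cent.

PV of 6-year annuity: £5.81 × [1 − (1+0.097)^−6] / 0.097 = 25.52809
Perpetuity value at year 6: £1.16 / 0.097 = 11.95876
PV of perpetuity: 11.95876 / (1+0.097)^6 = 6.86193
Total PV = 25.52809 + 6.86193 = 32.39002

£32.39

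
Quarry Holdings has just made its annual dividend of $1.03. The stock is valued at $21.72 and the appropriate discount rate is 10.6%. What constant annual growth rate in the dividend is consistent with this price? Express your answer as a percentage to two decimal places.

5.59%

P = D₀(1+g)/(r−g) ⇒ P(r−g) = D₀(1+g) ⇒ g(P+D₀) = P·r − D₀
g = (P·r − D₀)/(P + D₀) = ($21.72×0.106 − $1.03) / ($21.72 + $1.03) = 0.055926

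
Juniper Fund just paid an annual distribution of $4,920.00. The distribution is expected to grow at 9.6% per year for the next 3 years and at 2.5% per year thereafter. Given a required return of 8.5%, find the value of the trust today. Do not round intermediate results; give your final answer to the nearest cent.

$101693.67

D_1 = 5392.32000
D_2 = 5909.98272
D_3 = 6477.34106
Terminal value at year 3: TV = D_3×(1+g_2)/(r−g_2) = 6639.27459/0.06 = 110654.57646
P_0 = D_1/(1+r)^1 + D_2/(1+r)^2 + D_3/(1+r)^3 + TV/(1+r)^3
    = 4969.88018 + 5020.26607 + 5071.16277 + 86632.36404 = 101693.67306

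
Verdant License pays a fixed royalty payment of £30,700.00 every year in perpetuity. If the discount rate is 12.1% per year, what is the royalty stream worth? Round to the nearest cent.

£253719.01

Level perpetuity: PV = C / r = £30,700.00 / 0.121 = £253,719.01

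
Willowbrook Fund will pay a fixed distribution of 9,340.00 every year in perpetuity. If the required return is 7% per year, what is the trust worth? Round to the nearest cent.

Level perpetuity: PV = C / r = 9,340.00 / 0.07 = 133,428.57

133428.57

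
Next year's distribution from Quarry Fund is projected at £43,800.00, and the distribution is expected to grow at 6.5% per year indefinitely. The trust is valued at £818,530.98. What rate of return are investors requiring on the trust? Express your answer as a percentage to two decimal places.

11.85%

P = D₁/(r − g) ⇒ r = D₁/P + g = £43,800.0000/£818,530.98 + 0.065 = 0.053510 + 0.065 = 0.118510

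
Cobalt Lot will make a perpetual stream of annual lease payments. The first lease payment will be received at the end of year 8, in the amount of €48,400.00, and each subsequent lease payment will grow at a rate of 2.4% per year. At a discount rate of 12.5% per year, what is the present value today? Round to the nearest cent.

€210114.65

Value at end of year 7: C₁ / (r − g) = €48,400.00 / (0.125 − 0.024) = €479,207.9208
Discount to today: PV = €479,207.9208 / (1 + 0.125)^7 = €479,207.9208 / 2.280697 = €210,114.65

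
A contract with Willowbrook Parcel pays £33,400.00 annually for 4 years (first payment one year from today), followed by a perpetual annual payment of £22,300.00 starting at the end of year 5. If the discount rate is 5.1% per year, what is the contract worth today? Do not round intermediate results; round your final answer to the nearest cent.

PV of 4-year annuity: £33,400.00 × [1 − (1+0.051)^−4] / 0.051 = 118160.15051
Perpetuity value at year 4: £22,300.00 / 0.051 = 437254.90196
PV of perpetuity: 437254.90196 / (1+0.051)^4 = 358363.54399
Total PV = 118160.15051 + 358363.54399 = 476523.69449

£476523.69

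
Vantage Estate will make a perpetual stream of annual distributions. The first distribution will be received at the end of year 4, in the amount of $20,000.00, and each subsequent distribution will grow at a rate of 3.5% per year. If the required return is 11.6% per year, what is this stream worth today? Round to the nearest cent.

Value at end of year 3: C₁ / (r − g) = $20,000.00 / (0.116 − 0.035) = $246,913.5802
Discount to today: PV = $246,913.5802 / (1 + 0.116)^3 = $246,913.5802 / 1.389929 = $177,644.76

$177644.76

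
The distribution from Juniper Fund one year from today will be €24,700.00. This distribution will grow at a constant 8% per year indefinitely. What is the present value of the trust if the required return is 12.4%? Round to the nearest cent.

Growing perpetuity: P = D₁ / (r − g) = €24,700.0000 / (0.124 − 0.08) = €561,363.64

€561363.64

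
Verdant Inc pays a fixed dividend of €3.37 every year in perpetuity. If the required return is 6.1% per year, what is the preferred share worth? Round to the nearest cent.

Level perpetuity: PV = C / r = €3.37 / 0.061 = €55.25

€55.25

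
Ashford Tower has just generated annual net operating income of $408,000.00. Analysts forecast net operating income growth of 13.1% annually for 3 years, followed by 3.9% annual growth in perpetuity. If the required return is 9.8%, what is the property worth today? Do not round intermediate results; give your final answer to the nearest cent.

$9151496.59

D_1 = 461448.00000
D_2 = 521897.68800
D_3 = 590266.28513
Terminal value at year 3: TV = D_3×(1+g_2)/(r−g_2) = 613286.67025/0.059 = 10394689.32624
P_0 = D_1/(1+r)^1 + D_2/(1+r)^2 + D_3/(1+r)^3 + TV/(1+r)^3
    = 420262.29508 + 432893.12909 + 445903.57832 + 7852437.59113 = 9151496.59362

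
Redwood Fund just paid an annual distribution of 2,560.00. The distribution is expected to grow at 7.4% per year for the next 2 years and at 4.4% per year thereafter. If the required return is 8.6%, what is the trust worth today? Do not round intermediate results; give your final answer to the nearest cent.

67271.22

D_1 = 2749.44000
D_2 = 2952.89856
Terminal value at year 2: TV = D_2×(1+g_2)/(r−g_2) = 3082.82610/0.042 = 73400.62135
P_0 = D_1/(1+r)^1 + D_2/(1+r)^2 + TV/(1+r)^2
    = 2531.71271 + 2503.73798 + 62235.77267 = 67271.22336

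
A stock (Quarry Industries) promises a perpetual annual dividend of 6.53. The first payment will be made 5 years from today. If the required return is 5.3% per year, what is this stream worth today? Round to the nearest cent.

Value at end of year 4: C / r = 6.53 / 0.053 = 123.2075
Discount to today: PV = 123.2075 / (1 + 0.053)^4 = 123.2075 / 1.229457 = 100.21

100.21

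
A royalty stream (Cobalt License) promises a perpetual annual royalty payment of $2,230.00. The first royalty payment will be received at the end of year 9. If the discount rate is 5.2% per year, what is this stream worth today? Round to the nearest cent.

$28587.46

Value at end of year 8: C / r = $2,230.00 / 0.052 = $42,884.6154
Discount to today: PV = $42,884.6154 / (1 + 0.052)^8 = $42,884.6154 / 1.500120 = $28,587.46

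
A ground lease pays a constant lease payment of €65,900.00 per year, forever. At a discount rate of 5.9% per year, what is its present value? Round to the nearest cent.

Level perpetuity: PV = C / r = €65,900.00 / 0.059 = €1,116,949.15

€1116949.15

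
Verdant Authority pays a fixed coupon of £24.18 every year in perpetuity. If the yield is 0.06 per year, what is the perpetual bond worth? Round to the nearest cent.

Level perpetuity: PV = C / r = £24.18 / 0.06 = £403.00

£403.00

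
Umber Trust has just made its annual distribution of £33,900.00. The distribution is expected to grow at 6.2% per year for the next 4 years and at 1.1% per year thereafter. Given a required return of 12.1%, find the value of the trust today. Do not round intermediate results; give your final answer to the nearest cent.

£369649.42

D_1 = 36001.80000
D_2 = 38233.91160
D_3 = 40604.41412
D_4 = 43121.88779
Terminal value at year 4: TV = D_4×(1+g_2)/(r−g_2) = 43596.22856/0.11 = 396329.35055
P_0 = D_1/(1+r)^1 + D_2/(1+r)^2 + D_3/(1+r)^3 + D_4/(1+r)^4 + TV/(1+r)^4
    = 32115.78947 + 30425.48476 + 28824.14346 + 27307.08328 + 250976.91995 = 369649.42093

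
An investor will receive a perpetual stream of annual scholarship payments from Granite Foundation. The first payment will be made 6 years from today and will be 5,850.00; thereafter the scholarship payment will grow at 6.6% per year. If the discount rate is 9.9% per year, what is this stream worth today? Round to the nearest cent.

110574.11

Value at end of year 5: C₁ / (r − g) = 5,850.00 / (0.099 − 0.066) = 177,272.7273
Discount to today: PV = 177,272.7273 / (1 + 0.099)^5 = 177,272.7273 / 1.603203 = 110,574.11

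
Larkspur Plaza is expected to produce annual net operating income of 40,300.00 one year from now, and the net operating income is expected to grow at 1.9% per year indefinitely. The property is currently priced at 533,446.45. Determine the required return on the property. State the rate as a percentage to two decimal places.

P = D₁/(r − g) ⇒ r = D₁/P + g = 40,300.0000/533,446.45 + 0.019 = 0.075546 + 0.019 = 0.094546

9.45%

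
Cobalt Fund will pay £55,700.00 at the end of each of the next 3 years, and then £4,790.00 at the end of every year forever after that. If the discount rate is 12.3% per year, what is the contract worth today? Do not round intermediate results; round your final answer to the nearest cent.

PV of 3-year annuity: £55,700.00 × [1 − (1+0.123)^−3] / 0.123 = 133095.33571
Perpetuity value at year 3: £4,790.00 / 0.123 = 38943.08943
PV of perpetuity: 38943.08943 / (1+0.123)^3 = 27497.36846
Total PV = 133095.33571 + 27497.36846 = 160592.70417

£160592.70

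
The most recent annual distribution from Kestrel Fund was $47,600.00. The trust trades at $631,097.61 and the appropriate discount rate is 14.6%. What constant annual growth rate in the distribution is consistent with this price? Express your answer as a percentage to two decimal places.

6.56%

P = D₀(1+g)/(r−g) ⇒ P(r−g) = D₀(1+g) ⇒ g(P+D₀) = P·r − D₀
g = (P·r − D₀)/(P + D₀) = ($631,097.61×0.146 − $47,600.00) / ($631,097.61 + $47,600.00) = 0.065626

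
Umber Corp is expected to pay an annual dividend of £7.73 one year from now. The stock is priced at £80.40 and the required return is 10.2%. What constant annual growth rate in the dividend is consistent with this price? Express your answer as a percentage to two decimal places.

P = D₁/(r−g) ⇒ g = r − D₁/P = 0.102 − £7.73/£80.40 = 0.005856

0.59%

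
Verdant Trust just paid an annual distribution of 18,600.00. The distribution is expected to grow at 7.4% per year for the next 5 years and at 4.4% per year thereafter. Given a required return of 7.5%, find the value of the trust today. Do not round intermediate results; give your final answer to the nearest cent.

D_1 = 19976.40000
D_2 = 21454.65360
D_3 = 23042.29797
D_4 = 24747.42802
D_5 = 26578.73769
Terminal value at year 5: TV = D_5×(1+g_2)/(r−g_2) = 27748.20215/0.031 = 895103.29508
P_0 = D_1/(1+r)^1 + D_2/(1+r)^2 + D_3/(1+r)^3 + D_4/(1+r)^4 + D_5/(1+r)^5 + TV/(1+r)^5
    = 18582.69767 + 18565.41144 + 18548.14129 + 18530.88721 + 18513.64917 + 623491.92703 = 716232.71383

716232.71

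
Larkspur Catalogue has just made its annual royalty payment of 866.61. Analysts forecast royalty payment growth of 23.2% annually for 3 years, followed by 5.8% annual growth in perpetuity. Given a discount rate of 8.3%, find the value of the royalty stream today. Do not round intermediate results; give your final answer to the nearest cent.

D_1 = 1067.66352
D_2 = 1315.36146
D_3 = 1620.52531
Terminal value at year 3: TV = D_3×(1+g_2)/(r−g_2) = 1714.51578/0.025 = 68580.63131
P_0 = D_1/(1+r)^1 + D_2/(1+r)^2 + D_3/(1+r)^3 + TV/(1+r)^3
    = 985.83889 + 1121.47139 + 1275.76431 + 53990.34576 = 57373.42036

57373.42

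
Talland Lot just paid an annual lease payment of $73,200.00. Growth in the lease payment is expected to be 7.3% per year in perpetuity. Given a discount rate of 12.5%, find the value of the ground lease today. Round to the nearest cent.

$1510453.85

D₁ = D₀ × (1 + g) = $73,200.00 × 1.073 = $78,543.6000
Growing perpetuity: P = D₁ / (r − g) = $78,543.6000 / (0.125 − 0.073) = $1,510,453.85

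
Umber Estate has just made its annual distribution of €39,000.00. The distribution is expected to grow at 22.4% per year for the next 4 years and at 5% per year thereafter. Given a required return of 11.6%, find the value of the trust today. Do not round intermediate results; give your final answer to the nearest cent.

D_1 = 47736.00000
D_2 = 58428.86400
D_3 = 71516.92954
D_4 = 87536.72175
Terminal value at year 4: TV = D_4×(1+g_2)/(r−g_2) = 91913.55784/0.066 = 1392629.66424
P_0 = D_1/(1+r)^1 + D_2/(1+r)^2 + D_3/(1+r)^3 + D_4/(1+r)^4 + TV/(1+r)^4
    = 42774.19355 + 46913.63163 + 51453.66050 + 56433.04700 + 897798.47503 = 1095373.00771

€1095373.01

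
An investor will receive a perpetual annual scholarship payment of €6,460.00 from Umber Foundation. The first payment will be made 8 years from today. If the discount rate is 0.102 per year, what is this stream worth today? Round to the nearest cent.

Value at end of year 7: C / r = €6,460.00 / 0.102 = €63,333.3333
Discount to today: PV = €63,333.3333 / (1 + 0.102)^7 = €63,333.3333 / 1.973655 = €32,089.37

€32089.37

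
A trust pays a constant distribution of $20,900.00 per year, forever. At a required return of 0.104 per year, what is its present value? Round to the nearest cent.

Level perpetuity: PV = C / r = $20,900.00 / 0.104 = $200,961.54

$200961.54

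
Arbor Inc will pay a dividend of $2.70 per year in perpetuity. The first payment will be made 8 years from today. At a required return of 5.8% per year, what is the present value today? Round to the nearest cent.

$31.37

Value at end of year 7: C / r = $2.70 / 0.058 = $46.5517
Discount to today: PV = $46.5517 / (1 + 0.058)^7 = $46.5517 / 1.483883 = $31.37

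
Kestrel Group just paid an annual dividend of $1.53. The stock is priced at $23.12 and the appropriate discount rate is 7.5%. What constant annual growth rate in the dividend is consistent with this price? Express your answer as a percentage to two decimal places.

P = D₀(1+g)/(r−g) ⇒ P(r−g) = D₀(1+g) ⇒ g(P+D₀) = P·r − D₀
g = (P·r − D₀)/(P + D₀) = ($23.12×0.075 − $1.53) / ($23.12 + $1.53) = 0.008276

0.83%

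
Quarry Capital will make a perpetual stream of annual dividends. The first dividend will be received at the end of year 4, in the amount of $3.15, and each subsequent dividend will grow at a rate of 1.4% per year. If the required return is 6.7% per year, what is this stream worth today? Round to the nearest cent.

Value at end of year 3: C₁ / (r − g) = $3.15 / (0.067 − 0.014) = $59.4340
Discount to today: PV = $59.4340 / (1 + 0.067)^3 = $59.4340 / 1.214768 = $48.93

$48.93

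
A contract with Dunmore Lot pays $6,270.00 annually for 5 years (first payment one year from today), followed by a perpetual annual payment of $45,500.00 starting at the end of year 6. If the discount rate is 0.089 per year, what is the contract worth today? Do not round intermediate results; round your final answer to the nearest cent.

$358248.19

PV of 5-year annuity: $6,270.00 × [1 − (1+0.089)^−5] / 0.089 = 24451.52436
Perpetuity value at year 5: $45,500.00 / 0.089 = 511235.95506
PV of perpetuity: 511235.95506 / (1+0.089)^5 = 333796.66343
Total PV = 24451.52436 + 333796.66343 = 358248.18779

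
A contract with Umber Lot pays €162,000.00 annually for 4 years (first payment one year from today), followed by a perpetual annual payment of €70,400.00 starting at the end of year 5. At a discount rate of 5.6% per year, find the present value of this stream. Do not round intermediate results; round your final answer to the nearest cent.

€1577475.51

PV of 4-year annuity: €162,000.00 × [1 − (1+0.056)^−4] / 0.056 = 566527.17807
Perpetuity value at year 4: €70,400.00 / 0.056 = 1257142.85714
PV of perpetuity: 1257142.85714 / (1+0.056)^4 = 1010948.33038
Total PV = 566527.17807 + 1010948.33038 = 1577475.50844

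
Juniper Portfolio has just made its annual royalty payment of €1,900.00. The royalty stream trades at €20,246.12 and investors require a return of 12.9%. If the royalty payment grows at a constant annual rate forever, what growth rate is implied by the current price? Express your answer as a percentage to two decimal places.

P = D₀(1+g)/(r−g) ⇒ P(r−g) = D₀(1+g) ⇒ g(P+D₀) = P·r − D₀
g = (P·r − D₀)/(P + D₀) = (€20,246.12×0.129 − €1,900.00) / (€20,246.12 + €1,900.00) = 0.032139

3.21%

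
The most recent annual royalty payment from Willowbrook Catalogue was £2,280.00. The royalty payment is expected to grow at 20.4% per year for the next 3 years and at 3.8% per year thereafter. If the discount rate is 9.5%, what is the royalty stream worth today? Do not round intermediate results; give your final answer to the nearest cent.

D_1 = 2745.12000
D_2 = 3305.12448
D_3 = 3979.36987
Terminal value at year 3: TV = D_3×(1+g_2)/(r−g_2) = 4130.58593/0.057 = 72466.41981
P_0 = D_1/(1+r)^1 + D_2/(1+r)^2 + D_3/(1+r)^3 + TV/(1+r)^3
    = 2506.95890 + 2756.51006 + 3030.90239 + 55194.32774 = 63488.69910

£63488.70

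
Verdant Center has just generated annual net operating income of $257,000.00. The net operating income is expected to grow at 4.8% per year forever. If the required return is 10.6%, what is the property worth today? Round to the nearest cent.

D₁ = D₀ × (1 + g) = $257,000.00 × 1.048 = $269,336.0000
Growing perpetuity: P = D₁ / (r − g) = $269,336.0000 / (0.106 − 0.048) = $4,643,724.14

$4643724.14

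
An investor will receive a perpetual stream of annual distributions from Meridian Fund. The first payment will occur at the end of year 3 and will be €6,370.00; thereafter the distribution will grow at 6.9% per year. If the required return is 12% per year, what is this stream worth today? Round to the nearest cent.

€99571.08

Value at end of year 2: C₁ / (r − g) = €6,370.00 / (0.12 − 0.069) = €124,901.9608
Discount to today: PV = €124,901.9608 / (1 + 0.12)^2 = €124,901.9608 / 1.254400 = €99,571.08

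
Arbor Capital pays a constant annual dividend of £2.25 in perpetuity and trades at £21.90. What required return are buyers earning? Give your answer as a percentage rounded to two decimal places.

P = C/r ⇒ r = C/P = £2.25/£21.90 = 0.102740

10.27%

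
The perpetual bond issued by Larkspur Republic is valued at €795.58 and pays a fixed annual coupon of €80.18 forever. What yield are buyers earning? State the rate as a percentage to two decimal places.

10.08%

P = C/r ⇒ r = C/P = €80.18/€795.58 = 0.100782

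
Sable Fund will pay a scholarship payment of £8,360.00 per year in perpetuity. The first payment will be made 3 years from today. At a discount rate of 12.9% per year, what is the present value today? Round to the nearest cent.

£50842.71

Value at end of year 2: C / r = £8,360.00 / 0.129 = £64,806.2016
Discount to today: PV = £64,806.2016 / (1 + 0.129)^2 = £64,806.2016 / 1.274641 = £50,842.71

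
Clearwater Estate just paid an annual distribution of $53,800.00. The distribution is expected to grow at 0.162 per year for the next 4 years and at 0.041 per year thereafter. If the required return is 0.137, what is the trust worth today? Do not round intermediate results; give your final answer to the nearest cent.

D_1 = 62515.60000
D_2 = 72643.12720
D_3 = 84411.31381
D_4 = 98085.94664
Terminal value at year 4: TV = D_4×(1+g_2)/(r−g_2) = 102107.47046/0.096 = 1063619.48391
P_0 = D_1/(1+r)^1 + D_2/(1+r)^2 + D_3/(1+r)^3 + D_4/(1+r)^4 + TV/(1+r)^4
    = 54982.93755 + 56191.88517 + 57427.41475 + 58690.11076 + 636420.88858 = 863713.23682

$863713.24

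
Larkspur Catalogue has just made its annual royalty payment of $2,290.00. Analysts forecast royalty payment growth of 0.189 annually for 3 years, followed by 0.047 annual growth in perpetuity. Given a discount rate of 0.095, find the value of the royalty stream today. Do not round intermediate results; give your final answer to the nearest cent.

$72068.99

D_1 = 2722.81000
D_2 = 3237.42109
D_3 = 3849.29368
Terminal value at year 3: TV = D_3×(1+g_2)/(r−g_2) = 4030.21048/0.048 = 83962.71831
P_0 = D_1/(1+r)^1 + D_2/(1+r)^2 + D_3/(1+r)^3 + TV/(1+r)^3
    = 2486.58447 + 2700.04469 + 2931.82935 + 63950.52777 = 72068.98629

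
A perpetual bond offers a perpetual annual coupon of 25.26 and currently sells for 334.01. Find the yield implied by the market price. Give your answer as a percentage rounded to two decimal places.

7.56%

P = C/r ⇒ r = C/P = 25.26/334.01 = 0.075626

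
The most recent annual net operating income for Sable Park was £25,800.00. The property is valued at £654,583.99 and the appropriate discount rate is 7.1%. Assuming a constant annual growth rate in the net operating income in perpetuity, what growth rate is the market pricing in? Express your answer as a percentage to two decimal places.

3.04%

P = D₀(1+g)/(r−g) ⇒ P(r−g) = D₀(1+g) ⇒ g(P+D₀) = P·r − D₀
g = (P·r − D₀)/(P + D₀) = (£654,583.99×0.071 − £25,800.00) / (£654,583.99 + £25,800.00) = 0.030388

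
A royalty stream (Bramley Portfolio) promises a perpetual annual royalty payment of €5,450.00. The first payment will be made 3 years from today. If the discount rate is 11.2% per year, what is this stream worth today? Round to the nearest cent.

€39352.19

Value at end of year 2: C / r = €5,450.00 / 0.112 = €48,660.7143
Discount to today: PV = €48,660.7143 / (1 + 0.112)^2 = €48,660.7143 / 1.236544 = €39,352.19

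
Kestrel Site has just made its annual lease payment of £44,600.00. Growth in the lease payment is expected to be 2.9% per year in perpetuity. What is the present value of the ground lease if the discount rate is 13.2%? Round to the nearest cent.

D₁ = D₀ × (1 + g) = £44,600.00 × 1.029 = £45,893.4000
Growing perpetuity: P = D₁ / (r − g) = £45,893.4000 / (0.132 − 0.029) = £445,566.99

£445566.99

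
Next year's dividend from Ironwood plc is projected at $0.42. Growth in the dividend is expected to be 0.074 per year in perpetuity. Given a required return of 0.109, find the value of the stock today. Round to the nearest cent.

$12.00

Growing perpetuity: P = D₁ / (r − g) = $0.4200 / (0.109 − 0.074) = $12.00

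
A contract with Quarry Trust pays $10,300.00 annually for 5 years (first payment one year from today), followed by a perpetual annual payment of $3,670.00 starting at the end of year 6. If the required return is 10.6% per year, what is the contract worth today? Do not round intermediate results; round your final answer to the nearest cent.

PV of 5-year annuity: $10,300.00 × [1 − (1+0.106)^−5] / 0.106 = 38453.91099
Perpetuity value at year 5: $3,670.00 / 0.106 = 34622.64151
PV of perpetuity: 34622.64151 / (1+0.106)^5 = 20921.10235
Total PV = 38453.91099 + 20921.10235 = 59375.01334

$59375.01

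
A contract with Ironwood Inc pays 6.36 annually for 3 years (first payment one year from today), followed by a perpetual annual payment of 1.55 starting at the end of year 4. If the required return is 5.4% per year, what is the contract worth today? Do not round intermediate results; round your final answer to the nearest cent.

PV of 3-year annuity: 6.36 × [1 − (1+0.054)^−3] / 0.054 = 17.19085
Perpetuity value at year 3: 1.55 / 0.054 = 28.70370
PV of perpetuity: 28.70370 / (1+0.054)^3 = 24.51411
Total PV = 17.19085 + 24.51411 = 41.70496

41.70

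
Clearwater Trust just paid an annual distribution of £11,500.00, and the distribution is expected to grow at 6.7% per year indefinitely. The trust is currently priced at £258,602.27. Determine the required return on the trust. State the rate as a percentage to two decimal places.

D₁ = £11,500.00 × 1.067 = £12,270.5000
P = D₁/(r − g) ⇒ r = D₁/P + g = £12,270.5000/£258,602.27 + 0.067 = 0.047449 + 0.067 = 0.114449

11.44%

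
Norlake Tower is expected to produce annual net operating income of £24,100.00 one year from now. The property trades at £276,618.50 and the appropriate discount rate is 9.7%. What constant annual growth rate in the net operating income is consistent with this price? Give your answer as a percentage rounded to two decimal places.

0.99%

P = D₁/(r−g) ⇒ g = r − D₁/P = 0.097 − £24,100.00/£276,618.50 = 0.009876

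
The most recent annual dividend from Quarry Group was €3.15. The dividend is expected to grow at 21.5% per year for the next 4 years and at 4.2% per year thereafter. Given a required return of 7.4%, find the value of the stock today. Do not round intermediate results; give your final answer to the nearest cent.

€185.32

D_1 = 3.82725
D_2 = 4.65011
D_3 = 5.64988
D_4 = 6.86461
Terminal value at year 4: TV = D_4×(1+g_2)/(r−g_2) = 7.15292/0.032 = 223.52876
P_0 = D_1/(1+r)^1 + D_2/(1+r)^2 + D_3/(1+r)^3 + D_4/(1+r)^4 + TV/(1+r)^4
    = 3.56355 + 4.03139 + 4.56065 + 5.15939 + 168.00271 = 185.31768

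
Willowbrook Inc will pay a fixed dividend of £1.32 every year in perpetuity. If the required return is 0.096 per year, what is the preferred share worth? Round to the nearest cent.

£13.75

Level perpetuity: PV = C / r = £1.32 / 0.096 = £13.75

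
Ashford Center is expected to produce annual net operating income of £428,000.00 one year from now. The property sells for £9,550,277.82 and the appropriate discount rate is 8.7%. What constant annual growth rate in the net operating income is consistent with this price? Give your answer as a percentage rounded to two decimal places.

4.22%

P = D₁/(r−g) ⇒ g = r − D₁/P = 0.087 − £428,000.00/£9,550,277.82 = 0.042185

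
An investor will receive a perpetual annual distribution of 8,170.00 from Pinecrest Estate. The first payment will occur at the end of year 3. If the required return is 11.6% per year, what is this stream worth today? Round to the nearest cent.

56550.40

Value at end of year 2: C / r = 8,170.00 / 0.116 = 70,431.0345
Discount to today: PV = 70,431.0345 / (1 + 0.116)^2 = 70,431.0345 / 1.245456 = 56,550.40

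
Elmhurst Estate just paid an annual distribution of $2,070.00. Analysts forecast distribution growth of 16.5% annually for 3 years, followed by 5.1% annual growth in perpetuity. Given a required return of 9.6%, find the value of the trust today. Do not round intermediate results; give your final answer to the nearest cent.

D_1 = 2411.55000
D_2 = 2809.45575
D_3 = 3273.01595
Terminal value at year 3: TV = D_3×(1+g_2)/(r−g_2) = 3439.93976/0.045 = 76443.10583
P_0 = D_1/(1+r)^1 + D_2/(1+r)^2 + D_3/(1+r)^3 + TV/(1+r)^3
    = 2200.31934 + 2338.84310 + 2486.08778 + 58063.96129 = 65089.21152

$65089.21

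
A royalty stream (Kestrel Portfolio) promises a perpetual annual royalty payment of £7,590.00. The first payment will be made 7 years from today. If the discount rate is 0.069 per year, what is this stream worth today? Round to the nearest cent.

Value at end of year 6: C / r = £7,590.00 / 0.069 = £110,000.0000
Discount to today: PV = £110,000.0000 / (1 + 0.069)^6 = £110,000.0000 / 1.492335 = £73,710.01

£73710.01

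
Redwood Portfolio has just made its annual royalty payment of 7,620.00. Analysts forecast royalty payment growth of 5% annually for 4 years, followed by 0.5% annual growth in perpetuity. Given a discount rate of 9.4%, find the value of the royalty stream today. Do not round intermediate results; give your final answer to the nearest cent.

D_1 = 8001.00000
D_2 = 8401.05000
D_3 = 8821.10250
D_4 = 9262.15762
Terminal value at year 4: TV = D_4×(1+g_2)/(r−g_2) = 9308.46841/0.089 = 104589.53273
P_0 = D_1/(1+r)^1 + D_2/(1+r)^2 + D_3/(1+r)^3 + D_4/(1+r)^4 + TV/(1+r)^4
    = 7313.52834 + 7019.38277 + 6737.06756 + 6466.10689 + 73016.15085 = 100552.23641

100552.24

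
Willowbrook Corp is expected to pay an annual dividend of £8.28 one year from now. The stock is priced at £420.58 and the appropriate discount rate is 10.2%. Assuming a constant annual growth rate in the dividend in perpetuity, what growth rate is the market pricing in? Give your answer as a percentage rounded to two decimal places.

8.23%

P = D₁/(r−g) ⇒ g = r − D₁/P = 0.102 − £8.28/£420.58 = 0.082313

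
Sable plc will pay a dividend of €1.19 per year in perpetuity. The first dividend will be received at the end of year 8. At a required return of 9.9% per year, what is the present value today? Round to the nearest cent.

€6.21

Value at end of year 7: C / r = €1.19 / 0.099 = €12.0202
Discount to today: PV = €12.0202 / (1 + 0.099)^7 = €12.0202 / 1.936350 = €6.21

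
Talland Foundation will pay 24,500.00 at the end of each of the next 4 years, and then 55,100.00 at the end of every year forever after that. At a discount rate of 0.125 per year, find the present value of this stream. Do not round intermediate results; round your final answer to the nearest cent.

348827.43

PV of 4-year annuity: 24,500.00 × [1 − (1+0.125)^−4] / 0.125 = 73638.16491
Perpetuity value at year 4: 55,100.00 / 0.125 = 440800.00000
PV of perpetuity: 440800.00000 / (1+0.125)^4 = 275189.26993
Total PV = 73638.16491 + 275189.26993 = 348827.43484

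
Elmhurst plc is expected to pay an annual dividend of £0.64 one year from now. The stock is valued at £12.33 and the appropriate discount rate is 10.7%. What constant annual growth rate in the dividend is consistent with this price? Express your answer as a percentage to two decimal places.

5.51%

P = D₁/(r−g) ⇒ g = r − D₁/P = 0.107 − £0.64/£12.33 = 0.055094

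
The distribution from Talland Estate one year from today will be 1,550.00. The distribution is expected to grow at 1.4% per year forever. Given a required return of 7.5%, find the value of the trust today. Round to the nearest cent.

Growing perpetuity: P = D₁ / (r − g) = 1,550.0000 / (0.075 − 0.014) = 25,409.84

25409.84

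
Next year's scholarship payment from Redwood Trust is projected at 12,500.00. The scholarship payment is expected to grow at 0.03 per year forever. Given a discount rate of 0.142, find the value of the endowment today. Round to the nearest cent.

111607.14

Growing perpetuity: P = D₁ / (r − g) = 12,500.0000 / (0.142 − 0.03) = 111,607.14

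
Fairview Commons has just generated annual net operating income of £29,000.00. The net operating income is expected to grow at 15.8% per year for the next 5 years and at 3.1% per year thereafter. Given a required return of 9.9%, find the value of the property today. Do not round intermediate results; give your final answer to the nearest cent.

D_1 = 33582.00000
D_2 = 38887.95600
D_3 = 45032.25305
D_4 = 52147.34903
D_5 = 60386.63018
Terminal value at year 5: TV = D_5×(1+g_2)/(r−g_2) = 62258.61571/0.068 = 915567.87811
P_0 = D_1/(1+r)^1 + D_2/(1+r)^2 + D_3/(1+r)^3 + D_4/(1+r)^4 + D_5/(1+r)^5 + TV/(1+r)^5
    = 30556.86988 + 32197.32059 + 33925.83916 + 35747.15355 + 37666.24550 + 571086.75166 = 741180.18034

£741180.18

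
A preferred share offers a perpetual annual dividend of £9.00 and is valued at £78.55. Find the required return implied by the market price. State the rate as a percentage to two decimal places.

11.46%

P = C/r ⇒ r = C/P = £9.00/£78.55 = 0.114577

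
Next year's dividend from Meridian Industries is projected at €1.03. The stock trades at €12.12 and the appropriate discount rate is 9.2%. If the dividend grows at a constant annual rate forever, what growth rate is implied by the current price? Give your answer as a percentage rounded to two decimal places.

0.70%

P = D₁/(r−g) ⇒ g = r − D₁/P = 0.092 − €1.03/€12.12 = 0.007017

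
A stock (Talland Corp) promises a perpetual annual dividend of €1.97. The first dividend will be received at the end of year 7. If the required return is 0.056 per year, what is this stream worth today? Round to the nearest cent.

€25.37

Value at end of year 6: C / r = €1.97 / 0.056 = €35.1786
Discount to today: PV = €35.1786 / (1 + 0.056)^6 = €35.1786 / 1.386703 = €25.37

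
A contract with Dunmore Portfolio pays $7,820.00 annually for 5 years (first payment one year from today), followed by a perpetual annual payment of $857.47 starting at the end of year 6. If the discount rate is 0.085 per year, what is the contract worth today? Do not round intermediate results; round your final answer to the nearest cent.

PV of 5-year annuity: $7,820.00 × [1 − (1+0.085)^−5] / 0.085 = 30815.82106
Perpetuity value at year 5: $857.47 / 0.085 = 10087.88235
PV of perpetuity: 10087.88235 / (1+0.085)^5 = 6708.89999
Total PV = 30815.82106 + 6708.89999 = 37524.72105

$37524.72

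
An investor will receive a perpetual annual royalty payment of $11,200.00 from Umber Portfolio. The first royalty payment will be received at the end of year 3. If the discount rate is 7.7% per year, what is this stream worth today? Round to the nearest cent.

$125399.52

Value at end of year 2: C / r = $11,200.00 / 0.077 = $145,454.5455
Discount to today: PV = $145,454.5455 / (1 + 0.077)^2 = $145,454.5455 / 1.159929 = $125,399.52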